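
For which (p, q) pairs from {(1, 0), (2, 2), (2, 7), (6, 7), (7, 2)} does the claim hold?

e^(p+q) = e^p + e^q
Testing each pair:
(1, 0): LHS = e ≈ 2.718, RHS = 1 + e ≈ 3.718 → fails
(2, 2): LHS = e^4 ≈ 54.6, RHS = 2·e^2 ≈ 14.78 → fails
(2, 7): LHS = e^9 ≈ 8103, RHS = e^2 + e^7 ≈ 1104 → fails
(6, 7): LHS = e^13 ≈ 442413.4, RHS = e^6 + e^7 ≈ 1500 → fails
(7, 2): LHS = e^9 ≈ 8103, RHS = e^2 + e^7 ≈ 1104 → fails

No pair satisfies the claim.

Answer: None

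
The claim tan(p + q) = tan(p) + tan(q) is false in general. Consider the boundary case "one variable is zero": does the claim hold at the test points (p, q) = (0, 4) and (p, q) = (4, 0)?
Yes, holds at both test points

At (0, 4): LHS = tan(4) ≈ 1.158, RHS = tan(4) ≈ 1.158 → equal
At (4, 0): LHS = tan(4) ≈ 1.158, RHS = tan(4) ≈ 1.158 → equal

So the claim does hold at both of these boundary points, even though it is not an identity.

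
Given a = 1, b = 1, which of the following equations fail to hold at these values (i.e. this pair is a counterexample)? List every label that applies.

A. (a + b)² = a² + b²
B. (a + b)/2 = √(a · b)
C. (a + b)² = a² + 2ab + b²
A

Evaluating each claim at the given values:
A. LHS = 4, RHS = 2 → fails here (LHS ≠ RHS)
B. LHS = 1, RHS = 1 → holds here (LHS = RHS)
C. LHS = 4, RHS = 4 → holds here (LHS = RHS)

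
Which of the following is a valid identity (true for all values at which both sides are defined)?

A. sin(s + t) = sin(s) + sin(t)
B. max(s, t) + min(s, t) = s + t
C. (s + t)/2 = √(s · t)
B

A: fails at (1, 1) — LHS = sin(2) ≈ 0.9093, RHS = 2·sin(1) ≈ 1.683.
B: holds — e.g. at (2, 5), both sides equal 7.
C: fails at (3, 4) — LHS = 7/2, RHS = 2·√(3) ≈ 3.464.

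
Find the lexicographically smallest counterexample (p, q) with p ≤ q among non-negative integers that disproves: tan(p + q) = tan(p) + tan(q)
At (0, 6): both sides equal tan(6) ≈ -0.291, so it holds there.

Substituting (1, 1) into the claim:
LHS = tan(1 + 1) = tan(2) ≈ -2.185
RHS = tan(1) + tan(1) = 2·tan(1) ≈ 3.115

Since LHS ≠ RHS, this pair disproves the claim, and no lexicographically smaller pair (p ≤ q, non-negative integers) does.

For instance (1, 2) is also a counterexample (LHS = tan(3) ≈ -0.1425, RHS = tan(2) + tan(1) ≈ -0.6276), but it's lexicographically larger.

Answer: (p, q) = (1, 1)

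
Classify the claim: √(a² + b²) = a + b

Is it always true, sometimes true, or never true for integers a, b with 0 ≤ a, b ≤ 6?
It holds at (a, b) = (3, 0) (both sides equal 3), but fails at (a, b) = (1, 1) (LHS = √(2) ≈ 1.414, RHS = 2).

Answer: Sometimes true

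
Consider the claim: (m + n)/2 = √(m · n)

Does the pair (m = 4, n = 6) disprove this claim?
Substituting m = 4, n = 6:
LHS = (4 + 6)/2 = 5
RHS = √(4 · 6) = 2·√(6) ≈ 4.899

Since LHS ≠ RHS, this pair disproves the claim.

Answer: Yes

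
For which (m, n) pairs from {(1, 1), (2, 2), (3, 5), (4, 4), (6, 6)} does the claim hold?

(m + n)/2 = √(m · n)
Testing each pair:
(1, 1): LHS = 1, RHS = 1 → holds
(2, 2): LHS = 2, RHS = 2 → holds
(3, 5): LHS = 4, RHS = √(15) ≈ 3.873 → fails
(4, 4): LHS = 4, RHS = 4 → holds
(6, 6): LHS = 6, RHS = 6 → holds

4 of 5 pairs satisfy the claim.

Answer: (1, 1), (2, 2), (4, 4), (6, 6)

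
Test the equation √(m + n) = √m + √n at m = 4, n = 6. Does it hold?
Substituting m = 4, n = 6:

LHS = √(4 + 6) = √(10) ≈ 3.162
RHS = √4 + √6 = 2 + √(6) ≈ 4.449

LHS ≠ RHS, so the equation does not hold at this point.

Answer: Fails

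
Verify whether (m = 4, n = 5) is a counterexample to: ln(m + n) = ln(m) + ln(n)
Substituting m = 4, n = 5:
LHS = ln(4 + 5) = ln(9) ≈ 2.197
RHS = ln(4) + ln(5) ≈ 2.996

Since LHS ≠ RHS, this pair disproves the claim.

Answer: Yes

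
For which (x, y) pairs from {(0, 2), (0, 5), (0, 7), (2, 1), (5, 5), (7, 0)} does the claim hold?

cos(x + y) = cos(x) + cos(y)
None

Testing each pair:
(0, 2): LHS = cos(2) ≈ -0.4161, RHS = cos(2) + 1 ≈ 0.5839 → fails
(0, 5): LHS = cos(5) ≈ 0.2837, RHS = cos(5) + 1 ≈ 1.284 → fails
(0, 7): LHS = cos(7) ≈ 0.7539, RHS = cos(7) + 1 ≈ 1.754 → fails
(2, 1): LHS = cos(3) ≈ -0.99, RHS = cos(2) + cos(1) ≈ 0.1242 → fails
(5, 5): LHS = cos(10) ≈ -0.8391, RHS = 2·cos(5) ≈ 0.5673 → fails
(7, 0): LHS = cos(7) ≈ 0.7539, RHS = cos(7) + 1 ≈ 1.754 → fails

No pair satisfies the claim.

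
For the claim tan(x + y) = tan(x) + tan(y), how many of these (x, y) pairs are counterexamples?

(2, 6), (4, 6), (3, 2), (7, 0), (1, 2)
4

Testing each pair:
(2, 6): LHS = tan(8) ≈ -6.8, RHS = tan(2) + tan(6) ≈ -2.476 → counterexample
(4, 6): LHS = tan(10) ≈ 0.6484, RHS = tan(6) + tan(4) ≈ 0.8668 → counterexample
(3, 2): LHS = tan(5) ≈ -3.381, RHS = tan(2) + tan(3) ≈ -2.328 → counterexample
(7, 0): LHS = tan(7) ≈ 0.8714, RHS = tan(7) ≈ 0.8714 → satisfies claim
(1, 2): LHS = tan(3) ≈ -0.1425, RHS = tan(2) + tan(1) ≈ -0.6276 → counterexample

That makes 4 counterexamples.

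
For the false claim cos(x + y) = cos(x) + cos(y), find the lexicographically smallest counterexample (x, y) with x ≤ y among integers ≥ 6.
(x, y) = (6, 6)

Substituting (6, 6) into the claim:
LHS = cos(6 + 6) = cos(12) ≈ 0.8439
RHS = cos(6) + cos(6) = 2·cos(6) ≈ 1.92

Since LHS ≠ RHS, this pair disproves the claim, and no lexicographically smaller pair (x ≤ y, integers ≥ 6) does.

For instance (6, 12) is also a counterexample (LHS = cos(18) ≈ 0.6603, RHS = cos(12) + cos(6) ≈ 1.804), but it's lexicographically larger.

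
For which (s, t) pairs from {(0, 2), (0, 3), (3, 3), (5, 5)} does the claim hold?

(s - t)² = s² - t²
Testing each pair:
(0, 2): LHS = 4, RHS = -4 → fails
(0, 3): LHS = 9, RHS = -9 → fails
(3, 3): LHS = 0, RHS = 0 → holds
(5, 5): LHS = 0, RHS = 0 → holds

2 of 4 pairs satisfy the claim.

Answer: (3, 3), (5, 5)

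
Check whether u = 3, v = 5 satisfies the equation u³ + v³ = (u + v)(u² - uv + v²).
Substituting u = 3, v = 5:

LHS = 3³ + 5³ = 152
RHS = (3 + 5)(3² - 3·5 + 5²) = 152

LHS = RHS, so the equation holds at this point.

Answer: Holds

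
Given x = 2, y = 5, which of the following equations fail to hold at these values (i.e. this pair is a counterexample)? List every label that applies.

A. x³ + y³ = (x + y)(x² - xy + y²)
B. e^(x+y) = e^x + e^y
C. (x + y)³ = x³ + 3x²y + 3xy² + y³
B

Evaluating each claim at the given values:
A. LHS = 133, RHS = 133 → holds here (LHS = RHS)
B. LHS = e^7 ≈ 1097, RHS = e^2 + e^5 ≈ 155.8 → fails here (LHS ≠ RHS)
C. LHS = 343, RHS = 343 → holds here (LHS = RHS)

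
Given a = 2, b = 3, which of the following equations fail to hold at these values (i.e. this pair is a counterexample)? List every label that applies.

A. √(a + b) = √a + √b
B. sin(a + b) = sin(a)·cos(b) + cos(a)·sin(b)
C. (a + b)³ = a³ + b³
Evaluating each claim at the given values:
A. LHS = √(5) ≈ 2.236, RHS = √(2) + √(3) ≈ 3.146 → fails here (LHS ≠ RHS)
B. LHS = sin(5) ≈ -0.9589, RHS = sin(2)·cos(3) + sin(3)·cos(2) ≈ -0.9589 → holds here (LHS = RHS)
C. LHS = 125, RHS = 35 → fails here (LHS ≠ RHS)

Answer: A, C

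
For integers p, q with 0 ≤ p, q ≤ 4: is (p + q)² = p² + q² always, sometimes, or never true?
It holds at (p, q) = (0, 1) (both sides equal 1), but fails at (p, q) = (3, 1) (LHS = 16, RHS = 10).

Answer: Sometimes true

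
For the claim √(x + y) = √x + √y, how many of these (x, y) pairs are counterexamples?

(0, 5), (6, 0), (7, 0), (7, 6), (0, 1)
1

Testing each pair:
(0, 5): LHS = √(5) ≈ 2.236, RHS = √(5) ≈ 2.236 → satisfies claim
(6, 0): LHS = √(6) ≈ 2.449, RHS = √(6) ≈ 2.449 → satisfies claim
(7, 0): LHS = √(7) ≈ 2.646, RHS = √(7) ≈ 2.646 → satisfies claim
(7, 6): LHS = √(13) ≈ 3.606, RHS = √(6) + √(7) ≈ 5.095 → counterexample
(0, 1): LHS = 1, RHS = 1 → satisfies claim

That makes 1 counterexample.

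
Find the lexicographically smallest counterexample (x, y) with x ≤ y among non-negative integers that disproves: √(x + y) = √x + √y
(x, y) = (1, 1)

At (0, 7): both sides equal √(7) ≈ 2.646, so it holds there.

Substituting (1, 1) into the claim:
LHS = √(1 + 1) = √(2) ≈ 1.414
RHS = √1 + √1 = 2

Since LHS ≠ RHS, this pair disproves the claim, and no lexicographically smaller pair (x ≤ y, non-negative integers) does.

For instance (1, 3) is also a counterexample (LHS = 2, RHS = 1 + √(3) ≈ 2.732), but it's lexicographically larger.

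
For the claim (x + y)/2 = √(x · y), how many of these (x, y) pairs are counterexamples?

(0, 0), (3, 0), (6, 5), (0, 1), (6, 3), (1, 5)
5

Testing each pair:
(0, 0): LHS = 0, RHS = 0 → satisfies claim
(3, 0): LHS = 3/2, RHS = 0 → counterexample
(6, 5): LHS = 11/2, RHS = √(30) ≈ 5.477 → counterexample
(0, 1): LHS = 1/2, RHS = 0 → counterexample
(6, 3): LHS = 9/2, RHS = 3·√(2) ≈ 4.243 → counterexample
(1, 5): LHS = 3, RHS = √(5) ≈ 2.236 → counterexample

That makes 5 counterexamples.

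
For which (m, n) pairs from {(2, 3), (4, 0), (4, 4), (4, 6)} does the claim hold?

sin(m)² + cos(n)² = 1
Testing each pair:
(2, 3): LHS = sin(2)² + cos(3)² ≈ 1.807, RHS = 1 → fails
(4, 0): LHS = sin(4)² + 1 ≈ 1.573, RHS = 1 → fails
(4, 4): LHS = cos(4)² + sin(4)² = 1, RHS = 1 → holds
(4, 6): LHS = sin(4)² + cos(6)² ≈ 1.495, RHS = 1 → fails

1 of 4 pairs satisfies the claim.

Answer: (4, 4)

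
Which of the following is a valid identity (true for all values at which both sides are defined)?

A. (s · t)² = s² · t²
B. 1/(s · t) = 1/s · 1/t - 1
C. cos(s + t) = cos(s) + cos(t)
A: holds — e.g. at (2, 7), both sides equal 196.
B: fails at (3, 7) — LHS = 1/21, RHS = -20/21.
C: fails at (1, 2) — LHS = cos(3) ≈ -0.99, RHS = cos(2) + cos(1) ≈ 0.1242.

Answer: A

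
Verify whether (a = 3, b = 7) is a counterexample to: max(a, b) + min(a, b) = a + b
No

Substituting a = 3, b = 7:
LHS = max(3, 7) + min(3, 7) = 10
RHS = 3 + 7 = 10

The sides agree, so this pair does not disprove the claim.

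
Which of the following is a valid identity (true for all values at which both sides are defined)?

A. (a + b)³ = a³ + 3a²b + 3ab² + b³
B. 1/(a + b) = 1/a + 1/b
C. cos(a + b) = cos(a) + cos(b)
A: holds — e.g. at (0, 1), both sides equal 1.
B: fails at (2, 5) — LHS = 1/7, RHS = 7/10.
C: fails at (6, 7) — LHS = cos(13) ≈ 0.9074, RHS = cos(7) + cos(6) ≈ 1.714.

Answer: A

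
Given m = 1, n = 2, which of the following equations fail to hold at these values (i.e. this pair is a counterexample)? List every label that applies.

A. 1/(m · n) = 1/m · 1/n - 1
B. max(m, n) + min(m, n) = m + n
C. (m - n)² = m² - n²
Evaluating each claim at the given values:
A. LHS = 1/2, RHS = -1/2 → fails here (LHS ≠ RHS)
B. LHS = 3, RHS = 3 → holds here (LHS = RHS)
C. LHS = 1, RHS = -3 → fails here (LHS ≠ RHS)

Answer: A, C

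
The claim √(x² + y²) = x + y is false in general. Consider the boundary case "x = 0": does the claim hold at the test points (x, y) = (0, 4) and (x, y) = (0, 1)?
At (0, 4): LHS = 4, RHS = 4 → equal
At (0, 1): LHS = 1, RHS = 1 → equal

So the claim does hold at both of these boundary points, even though it is not an identity.

Answer: Yes, holds at both test points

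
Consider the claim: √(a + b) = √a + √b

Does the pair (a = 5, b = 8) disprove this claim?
Substituting a = 5, b = 8:
LHS = √(5 + 8) = √(13) ≈ 3.606
RHS = √5 + √8 = √(5) + 2·√(2) ≈ 5.064

Since LHS ≠ RHS, this pair disproves the claim.

Answer: Yes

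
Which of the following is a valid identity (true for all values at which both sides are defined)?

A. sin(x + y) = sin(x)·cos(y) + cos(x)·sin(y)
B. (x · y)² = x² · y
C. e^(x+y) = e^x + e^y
A

A: holds — e.g. at (2, 2), both sides equal sin(4) ≈ -0.7568.
B: fails at (3, 4) — LHS = 144, RHS = 36.
C: fails at (3, 5) — LHS = e^8 ≈ 2981, RHS = e^3 + e^5 ≈ 168.5.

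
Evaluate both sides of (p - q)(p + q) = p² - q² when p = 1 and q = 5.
LHS = (1 - 5)(1 + 5) = -24
RHS = 1² - 5² = -24

LHS = RHS: the two sides agree.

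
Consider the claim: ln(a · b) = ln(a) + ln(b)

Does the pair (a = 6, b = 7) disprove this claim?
No

Substituting a = 6, b = 7:
LHS = ln(6 · 7) = ln(42) ≈ 3.738
RHS = ln(6) + ln(7) ≈ 3.738

The sides agree, so this pair does not disprove the claim.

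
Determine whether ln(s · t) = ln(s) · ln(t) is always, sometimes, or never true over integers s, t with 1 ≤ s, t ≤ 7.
It holds at (s, t) = (1, 1) (both sides equal 0), but fails at (s, t) = (5, 3) (LHS = ln(15) ≈ 2.708, RHS = ln(3)·ln(5) ≈ 1.768).

Answer: Sometimes true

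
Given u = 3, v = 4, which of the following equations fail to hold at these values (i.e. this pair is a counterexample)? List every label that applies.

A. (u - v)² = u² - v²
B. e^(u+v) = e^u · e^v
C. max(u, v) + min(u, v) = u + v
Evaluating each claim at the given values:
A. LHS = 1, RHS = -7 → fails here (LHS ≠ RHS)
B. LHS = e^7 ≈ 1097, RHS = e^7 ≈ 1097 → holds here (LHS = RHS)
C. LHS = 7, RHS = 7 → holds here (LHS = RHS)

Answer: A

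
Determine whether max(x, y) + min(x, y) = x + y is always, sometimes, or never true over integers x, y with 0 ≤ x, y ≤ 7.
Always true

The identity holds for every pair in the range. For instance at (x, y) = (2, 6): both sides equal 8.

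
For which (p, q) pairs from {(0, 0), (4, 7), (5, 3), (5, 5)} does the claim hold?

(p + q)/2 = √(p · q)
(0, 0), (5, 5)

Testing each pair:
(0, 0): LHS = 0, RHS = 0 → holds
(4, 7): LHS = 11/2, RHS = 2·√(7) ≈ 5.292 → fails
(5, 3): LHS = 4, RHS = √(15) ≈ 3.873 → fails
(5, 5): LHS = 5, RHS = 5 → holds

2 of 4 pairs satisfy the claim.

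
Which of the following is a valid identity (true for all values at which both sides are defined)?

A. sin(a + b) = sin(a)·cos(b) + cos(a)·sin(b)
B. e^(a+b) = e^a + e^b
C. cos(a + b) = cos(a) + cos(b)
A: holds — e.g. at (1, 5), both sides equal sin(6) ≈ -0.2794.
B: fails at (5, 8) — LHS = e^13 ≈ 442413.4, RHS = e^5 + e^8 ≈ 3129.
C: fails at (1, 3) — LHS = cos(4) ≈ -0.6536, RHS = cos(3) + cos(1) ≈ -0.4497.

Answer: A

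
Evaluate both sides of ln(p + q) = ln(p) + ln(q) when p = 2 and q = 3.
LHS = ln(2 + 3) = ln(5) ≈ 1.609
RHS = ln(2) + ln(3) ≈ 1.792

LHS ≠ RHS (they differ by about 0.1823), so the equation does not hold here.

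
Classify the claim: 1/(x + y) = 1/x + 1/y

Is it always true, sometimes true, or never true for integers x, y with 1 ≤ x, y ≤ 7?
Never true

The claim fails for every pair in the range. For instance at (x, y) = (4, 6): LHS = 1/10, RHS = 5/12.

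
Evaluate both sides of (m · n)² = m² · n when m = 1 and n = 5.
LHS = (1 · 5)² = 25
RHS = 1² · 5 = 5

LHS ≠ RHS, so the equation does not hold here.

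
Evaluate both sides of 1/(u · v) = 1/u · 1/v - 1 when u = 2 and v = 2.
LHS = 1/(2 · 2) = 1/4
RHS = 1/2 · 1/2 - 1 = -3/4

LHS ≠ RHS, so the equation does not hold here.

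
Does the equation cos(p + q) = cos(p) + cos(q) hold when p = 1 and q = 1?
Fails

Substituting p = 1, q = 1:

LHS = cos(1 + 1) = cos(2) ≈ -0.4161
RHS = cos(1) + cos(1) = 2·cos(1) ≈ 1.081

LHS ≠ RHS, so the equation does not hold at this point.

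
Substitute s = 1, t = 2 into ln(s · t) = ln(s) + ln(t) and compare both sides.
LHS = ln(1 · 2) = ln(2) ≈ 0.6931
RHS = ln(1) + ln(2) = ln(2) ≈ 0.6931

LHS = RHS: the two sides agree.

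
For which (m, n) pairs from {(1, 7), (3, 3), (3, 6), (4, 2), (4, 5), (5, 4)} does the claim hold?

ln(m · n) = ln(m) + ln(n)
Testing each pair:
(1, 7): LHS = ln(7) ≈ 1.946, RHS = ln(7) ≈ 1.946 → holds
(3, 3): LHS = ln(9) ≈ 2.197, RHS = 2·ln(3) ≈ 2.197 → holds
(3, 6): LHS = ln(18) ≈ 2.89, RHS = ln(3) + ln(6) ≈ 2.89 → holds
(4, 2): LHS = ln(8) ≈ 2.079, RHS = ln(2) + ln(4) ≈ 2.079 → holds
(4, 5): LHS = ln(20) ≈ 2.996, RHS = ln(4) + ln(5) ≈ 2.996 → holds
(5, 4): LHS = ln(20) ≈ 2.996, RHS = ln(4) + ln(5) ≈ 2.996 → holds

Every pair satisfies the claim.

Answer: All pairs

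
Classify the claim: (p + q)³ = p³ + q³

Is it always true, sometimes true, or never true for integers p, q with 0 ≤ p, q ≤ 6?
Sometimes true

It holds at (p, q) = (0, 4) (both sides equal 64), but fails at (p, q) = (1, 3) (LHS = 64, RHS = 28).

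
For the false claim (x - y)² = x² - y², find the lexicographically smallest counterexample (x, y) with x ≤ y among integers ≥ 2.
Substituting (2, 3) into the claim:
LHS = (2 - 3)² = 1
RHS = 2² - 3² = -5

Since LHS ≠ RHS, this pair disproves the claim, and no lexicographically smaller pair (x ≤ y, integers ≥ 2) does.

For instance (4, 9) is also a counterexample (LHS = 25, RHS = -65), but it's lexicographically larger.

Answer: (x, y) = (2, 3)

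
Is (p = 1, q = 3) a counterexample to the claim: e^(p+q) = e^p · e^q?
No

Substituting p = 1, q = 3:
LHS = e^(1+3) = e^4 ≈ 54.6
RHS = e^1 · e^3 = e^4 ≈ 54.6

The sides agree, so this pair does not disprove the claim.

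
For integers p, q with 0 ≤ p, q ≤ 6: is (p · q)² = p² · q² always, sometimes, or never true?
Always true

The identity holds for every pair in the range. For instance at (p, q) = (1, 6): both sides equal 36.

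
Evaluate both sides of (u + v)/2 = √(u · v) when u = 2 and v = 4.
LHS = (2 + 4)/2 = 3
RHS = √(2 · 4) = 2·√(2) ≈ 2.828

LHS ≠ RHS (they differ by about 0.1716), so the equation does not hold here.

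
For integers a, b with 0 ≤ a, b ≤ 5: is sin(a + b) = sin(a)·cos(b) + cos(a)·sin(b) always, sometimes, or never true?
Always true

The identity holds for every pair in the range. For instance at (a, b) = (4, 0): both sides equal sin(4) ≈ -0.7568.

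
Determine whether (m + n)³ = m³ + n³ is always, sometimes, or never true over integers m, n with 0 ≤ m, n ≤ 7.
It holds at (m, n) = (0, 3) (both sides equal 27), but fails at (m, n) = (3, 1) (LHS = 64, RHS = 28).

Answer: Sometimes true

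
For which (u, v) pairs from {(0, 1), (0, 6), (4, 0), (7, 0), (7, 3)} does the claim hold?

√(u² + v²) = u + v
(0, 1), (0, 6), (4, 0), (7, 0)

Testing each pair:
(0, 1): LHS = 1, RHS = 1 → holds
(0, 6): LHS = 6, RHS = 6 → holds
(4, 0): LHS = 4, RHS = 4 → holds
(7, 0): LHS = 7, RHS = 7 → holds
(7, 3): LHS = √(58) ≈ 7.616, RHS = 10 → fails

4 of 5 pairs satisfy the claim.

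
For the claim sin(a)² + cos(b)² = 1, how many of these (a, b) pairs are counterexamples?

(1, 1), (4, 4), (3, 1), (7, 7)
1

Testing each pair:
(1, 1): LHS = cos(1)² + sin(1)² = 1, RHS = 1 → satisfies claim
(4, 4): LHS = cos(4)² + sin(4)² = 1, RHS = 1 → satisfies claim
(3, 1): LHS = sin(3)² + cos(1)² ≈ 0.3118, RHS = 1 → counterexample
(7, 7): LHS = sin(7)² + cos(7)² = 1, RHS = 1 → satisfies claim

That makes 1 counterexample.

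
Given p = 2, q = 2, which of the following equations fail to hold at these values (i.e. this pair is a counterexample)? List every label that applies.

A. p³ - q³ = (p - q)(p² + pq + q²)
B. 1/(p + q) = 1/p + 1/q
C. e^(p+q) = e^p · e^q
Evaluating each claim at the given values:
A. LHS = 0, RHS = 0 → holds here (LHS = RHS)
B. LHS = 1/4, RHS = 1 → fails here (LHS ≠ RHS)
C. LHS = e^4 ≈ 54.6, RHS = e^4 ≈ 54.6 → holds here (LHS = RHS)

Answer: B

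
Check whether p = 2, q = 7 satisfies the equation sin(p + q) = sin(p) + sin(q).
Substituting p = 2, q = 7:

LHS = sin(2 + 7) = sin(9) ≈ 0.4121
RHS = sin(2) + sin(7) ≈ 1.566

LHS ≠ RHS, so the equation does not hold at this point.

Answer: Fails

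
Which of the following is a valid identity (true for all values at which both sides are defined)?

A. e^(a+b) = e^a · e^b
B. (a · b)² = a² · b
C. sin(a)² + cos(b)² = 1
A: holds — e.g. at (5, 5), both sides equal e^10 ≈ 22026.5.
B: fails at (1, 4) — LHS = 16, RHS = 4.
C: fails at (2, 3) — LHS = sin(2)² + cos(3)² ≈ 1.807, RHS = 1.

Answer: A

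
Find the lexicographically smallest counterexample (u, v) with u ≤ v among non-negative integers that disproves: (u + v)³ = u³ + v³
At (0, 3): both sides equal 27, so it holds there.

Substituting (1, 1) into the claim:
LHS = (1 + 1)³ = 8
RHS = 1³ + 1³ = 2

Since LHS ≠ RHS, this pair disproves the claim, and no lexicographically smaller pair (u ≤ v, non-negative integers) does.

For instance (5, 5) is also a counterexample (LHS = 1000, RHS = 250), but it's lexicographically larger.

Answer: (u, v) = (1, 1)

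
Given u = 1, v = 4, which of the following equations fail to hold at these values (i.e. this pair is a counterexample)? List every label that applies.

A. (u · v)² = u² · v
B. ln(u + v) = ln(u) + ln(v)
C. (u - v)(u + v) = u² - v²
A, B

Evaluating each claim at the given values:
A. LHS = 16, RHS = 4 → fails here (LHS ≠ RHS)
B. LHS = ln(5) ≈ 1.609, RHS = ln(4) ≈ 1.386 → fails here (LHS ≠ RHS)
C. LHS = -15, RHS = -15 → holds here (LHS = RHS)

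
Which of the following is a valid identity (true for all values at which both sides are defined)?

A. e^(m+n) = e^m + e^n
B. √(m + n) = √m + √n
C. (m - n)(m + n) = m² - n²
A: fails at (0, 1) — LHS = e ≈ 2.718, RHS = 1 + e ≈ 3.718.
B: fails at (2, 3) — LHS = √(5) ≈ 2.236, RHS = √(2) + √(3) ≈ 3.146.
C: holds — e.g. at (2, 5), both sides equal -21.

Answer: C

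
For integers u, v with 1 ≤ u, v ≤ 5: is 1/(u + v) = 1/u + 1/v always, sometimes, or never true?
Never true

The claim fails for every pair in the range. For instance at (u, v) = (5, 3): LHS = 1/8, RHS = 8/15.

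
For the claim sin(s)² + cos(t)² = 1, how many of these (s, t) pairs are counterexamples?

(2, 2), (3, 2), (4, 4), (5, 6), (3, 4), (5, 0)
4

Testing each pair:
(2, 2): LHS = cos(2)² + sin(2)² = 1, RHS = 1 → satisfies claim
(3, 2): LHS = sin(3)² + cos(2)² ≈ 0.1931, RHS = 1 → counterexample
(4, 4): LHS = cos(4)² + sin(4)² = 1, RHS = 1 → satisfies claim
(5, 6): LHS = sin(5)² + cos(6)² ≈ 1.841, RHS = 1 → counterexample
(3, 4): LHS = sin(3)² + cos(4)² ≈ 0.4472, RHS = 1 → counterexample
(5, 0): LHS = sin(5)² + 1 ≈ 1.92, RHS = 1 → counterexample

That makes 4 counterexamples.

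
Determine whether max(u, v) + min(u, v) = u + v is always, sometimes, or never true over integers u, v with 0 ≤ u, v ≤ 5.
Always true

The identity holds for every pair in the range. For instance at (u, v) = (5, 0): both sides equal 5.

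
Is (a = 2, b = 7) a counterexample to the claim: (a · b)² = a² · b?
Substituting a = 2, b = 7:
LHS = (2 · 7)² = 196
RHS = 2² · 7 = 28

Since LHS ≠ RHS, this pair disproves the claim.

Answer: Yes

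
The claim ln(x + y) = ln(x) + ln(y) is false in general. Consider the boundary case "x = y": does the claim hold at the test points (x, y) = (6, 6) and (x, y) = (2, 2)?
At (6, 6): LHS = ln(12) ≈ 2.485 ≠ RHS = 2·ln(6) ≈ 3.584
At (2, 2): LHS = ln(4) ≈ 1.386, RHS = 2·ln(2) ≈ 1.386 → equal

Answer: Only at (2, 2)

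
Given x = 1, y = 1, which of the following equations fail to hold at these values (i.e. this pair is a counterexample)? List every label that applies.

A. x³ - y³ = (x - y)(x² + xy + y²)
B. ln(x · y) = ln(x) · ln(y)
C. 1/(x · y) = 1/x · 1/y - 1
Evaluating each claim at the given values:
A. LHS = 0, RHS = 0 → holds here (LHS = RHS)
B. LHS = 0, RHS = 0 → holds here (LHS = RHS)
C. LHS = 1, RHS = 0 → fails here (LHS ≠ RHS)

Answer: C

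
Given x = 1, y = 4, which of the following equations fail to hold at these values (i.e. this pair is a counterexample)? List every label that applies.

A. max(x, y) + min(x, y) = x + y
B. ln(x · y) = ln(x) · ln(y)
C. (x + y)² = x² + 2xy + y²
Evaluating each claim at the given values:
A. LHS = 5, RHS = 5 → holds here (LHS = RHS)
B. LHS = ln(4) ≈ 1.386, RHS = 0 → fails here (LHS ≠ RHS)
C. LHS = 25, RHS = 25 → holds here (LHS = RHS)

Answer: B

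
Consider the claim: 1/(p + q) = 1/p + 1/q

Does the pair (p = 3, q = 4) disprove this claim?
Yes

Substituting p = 3, q = 4:
LHS = 1/(3 + 4) = 1/7
RHS = 1/3 + 1/4 = 7/12

Since LHS ≠ RHS, this pair disproves the claim.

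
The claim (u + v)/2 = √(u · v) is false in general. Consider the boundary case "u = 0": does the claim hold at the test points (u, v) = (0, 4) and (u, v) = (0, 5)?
No, fails at both test points

At (0, 4): LHS = 2 ≠ RHS = 0
At (0, 5): LHS = 5/2 ≠ RHS = 0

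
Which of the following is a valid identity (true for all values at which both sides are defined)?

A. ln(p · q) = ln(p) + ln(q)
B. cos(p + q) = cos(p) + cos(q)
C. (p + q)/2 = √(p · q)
A: holds — e.g. at (5, 8), both sides equal ln(40) ≈ 3.689.
B: fails at (4, 6) — LHS = cos(10) ≈ -0.8391, RHS = cos(4) + cos(6) ≈ 0.3065.
C: fails at (2, 4) — LHS = 3, RHS = 2·√(2) ≈ 2.828.

Answer: A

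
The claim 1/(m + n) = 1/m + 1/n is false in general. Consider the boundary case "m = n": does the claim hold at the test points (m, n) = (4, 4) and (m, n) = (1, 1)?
No, fails at both test points

At (4, 4): LHS = 1/8 ≠ RHS = 1/2
At (1, 1): LHS = 1/2 ≠ RHS = 2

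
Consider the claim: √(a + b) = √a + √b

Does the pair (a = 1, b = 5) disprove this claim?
Yes

Substituting a = 1, b = 5:
LHS = √(1 + 5) = √(6) ≈ 2.449
RHS = √1 + √5 = 1 + √(5) ≈ 3.236

Since LHS ≠ RHS, this pair disproves the claim.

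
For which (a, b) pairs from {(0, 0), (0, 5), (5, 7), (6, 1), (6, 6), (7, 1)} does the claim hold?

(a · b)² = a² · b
Testing each pair:
(0, 0): LHS = 0, RHS = 0 → holds
(0, 5): LHS = 0, RHS = 0 → holds
(5, 7): LHS = 1225, RHS = 175 → fails
(6, 1): LHS = 36, RHS = 36 → holds
(6, 6): LHS = 1296, RHS = 216 → fails
(7, 1): LHS = 49, RHS = 49 → holds

4 of 6 pairs satisfy the claim.

Answer: (0, 0), (0, 5), (6, 1), (7, 1)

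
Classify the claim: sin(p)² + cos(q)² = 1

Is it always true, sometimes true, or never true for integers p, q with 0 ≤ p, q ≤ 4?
It holds at (p, q) = (4, 4) (both sides equal 1), but fails at (p, q) = (4, 0) (LHS = sin(4)² + 1 ≈ 1.573, RHS = 1).

Answer: Sometimes true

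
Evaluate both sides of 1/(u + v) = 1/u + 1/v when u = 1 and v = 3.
LHS = 1/(1 + 3) = 1/4
RHS = 1/1 + 1/3 = 4/3

LHS ≠ RHS, so the equation does not hold here.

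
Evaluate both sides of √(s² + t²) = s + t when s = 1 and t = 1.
LHS = √(1² + 1²) = √(2) ≈ 1.414
RHS = 1 + 1 = 2

LHS ≠ RHS (they differ by about 0.5858), so the equation does not hold here.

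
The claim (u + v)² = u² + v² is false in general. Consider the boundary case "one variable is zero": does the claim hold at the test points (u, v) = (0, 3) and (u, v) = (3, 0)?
Yes, holds at both test points

At (0, 3): LHS = 9, RHS = 9 → equal
At (3, 0): LHS = 9, RHS = 9 → equal

So the claim does hold at both of these boundary points, even though it is not an identity.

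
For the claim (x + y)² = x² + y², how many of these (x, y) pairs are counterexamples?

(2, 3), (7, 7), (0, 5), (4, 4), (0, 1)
3

Testing each pair:
(2, 3): LHS = 25, RHS = 13 → counterexample
(7, 7): LHS = 196, RHS = 98 → counterexample
(0, 5): LHS = 25, RHS = 25 → satisfies claim
(4, 4): LHS = 64, RHS = 32 → counterexample
(0, 1): LHS = 1, RHS = 1 → satisfies claim

That makes 3 counterexamples.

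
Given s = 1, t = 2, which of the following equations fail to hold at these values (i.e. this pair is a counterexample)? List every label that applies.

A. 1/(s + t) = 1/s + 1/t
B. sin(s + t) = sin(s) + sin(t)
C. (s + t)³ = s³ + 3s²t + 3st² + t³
A, B

Evaluating each claim at the given values:
A. LHS = 1/3, RHS = 3/2 → fails here (LHS ≠ RHS)
B. LHS = sin(3) ≈ 0.1411, RHS = sin(1) + sin(2) ≈ 1.751 → fails here (LHS ≠ RHS)
C. LHS = 27, RHS = 27 → holds here (LHS = RHS)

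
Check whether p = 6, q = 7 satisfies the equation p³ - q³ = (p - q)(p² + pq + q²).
Substituting p = 6, q = 7:

LHS = 6³ - 7³ = -127
RHS = (6 - 7)(6² + 6·7 + 7²) = -127

LHS = RHS, so the equation holds at this point.

Answer: Holds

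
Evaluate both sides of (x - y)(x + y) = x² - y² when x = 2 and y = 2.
LHS = (2 - 2)(2 + 2) = 0
RHS = 2² - 2² = 0

LHS = RHS: the two sides agree.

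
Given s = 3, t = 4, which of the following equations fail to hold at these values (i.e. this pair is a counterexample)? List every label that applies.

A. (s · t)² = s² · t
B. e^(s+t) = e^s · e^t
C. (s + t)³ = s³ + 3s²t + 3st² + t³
A

Evaluating each claim at the given values:
A. LHS = 144, RHS = 36 → fails here (LHS ≠ RHS)
B. LHS = e^7 ≈ 1097, RHS = e^7 ≈ 1097 → holds here (LHS = RHS)
C. LHS = 343, RHS = 343 → holds here (LHS = RHS)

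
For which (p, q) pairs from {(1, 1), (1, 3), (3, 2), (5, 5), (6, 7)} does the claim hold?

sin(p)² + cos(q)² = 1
(1, 1), (5, 5)

Testing each pair:
(1, 1): LHS = cos(1)² + sin(1)² = 1, RHS = 1 → holds
(1, 3): LHS = sin(1)² + cos(3)² ≈ 1.688, RHS = 1 → fails
(3, 2): LHS = sin(3)² + cos(2)² ≈ 0.1931, RHS = 1 → fails
(5, 5): LHS = cos(5)² + sin(5)² = 1, RHS = 1 → holds
(6, 7): LHS = sin(6)² + cos(7)² ≈ 0.6464, RHS = 1 → fails

2 of 5 pairs satisfy the claim.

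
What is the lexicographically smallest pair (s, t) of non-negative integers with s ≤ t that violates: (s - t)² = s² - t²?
Substituting (0, 1) into the claim:
LHS = (0 - 1)² = 1
RHS = 0² - 1² = -1

Since LHS ≠ RHS, this pair disproves the claim, and no lexicographically smaller pair (s ≤ t, non-negative integers) does.

For instance (2, 4) is also a counterexample (LHS = 4, RHS = -12), but it's lexicographically larger.

Answer: (s, t) = (0, 1)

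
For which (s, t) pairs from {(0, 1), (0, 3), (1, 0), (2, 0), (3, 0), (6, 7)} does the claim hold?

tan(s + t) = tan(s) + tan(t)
(0, 1), (0, 3), (1, 0), (2, 0), (3, 0)

Testing each pair:
(0, 1): LHS = tan(1) ≈ 1.557, RHS = tan(1) ≈ 1.557 → holds
(0, 3): LHS = tan(3) ≈ -0.1425, RHS = tan(3) ≈ -0.1425 → holds
(1, 0): LHS = tan(1) ≈ 1.557, RHS = tan(1) ≈ 1.557 → holds
(2, 0): LHS = tan(2) ≈ -2.185, RHS = tan(2) ≈ -2.185 → holds
(3, 0): LHS = tan(3) ≈ -0.1425, RHS = tan(3) ≈ -0.1425 → holds
(6, 7): LHS = tan(13) ≈ 0.463, RHS = tan(6) + tan(7) ≈ 0.5804 → fails

5 of 6 pairs satisfy the claim.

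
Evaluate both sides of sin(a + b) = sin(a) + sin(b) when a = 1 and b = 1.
LHS = sin(1 + 1) = sin(2) ≈ 0.9093
RHS = sin(1) + sin(1) = 2·sin(1) ≈ 1.683

LHS ≠ RHS (they differ by about 0.7736), so the equation does not hold here.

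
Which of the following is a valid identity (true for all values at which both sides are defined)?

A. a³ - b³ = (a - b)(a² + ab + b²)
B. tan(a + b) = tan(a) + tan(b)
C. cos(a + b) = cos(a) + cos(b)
A

A: holds — e.g. at (3, 7), both sides equal -316.
B: fails at (3, 5) — LHS = tan(8) ≈ -6.8, RHS = tan(5) + tan(3) ≈ -3.523.
C: fails at (2, 4) — LHS = cos(6) ≈ 0.9602, RHS = cos(4) + cos(2) ≈ -1.07.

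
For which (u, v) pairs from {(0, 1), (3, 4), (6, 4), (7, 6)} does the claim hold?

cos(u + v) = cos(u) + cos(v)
None

Testing each pair:
(0, 1): LHS = cos(1) ≈ 0.5403, RHS = cos(1) + 1 ≈ 1.54 → fails
(3, 4): LHS = cos(7) ≈ 0.7539, RHS = cos(3) + cos(4) ≈ -1.644 → fails
(6, 4): LHS = cos(10) ≈ -0.8391, RHS = cos(4) + cos(6) ≈ 0.3065 → fails
(7, 6): LHS = cos(13) ≈ 0.9074, RHS = cos(7) + cos(6) ≈ 1.714 → fails

No pair satisfies the claim.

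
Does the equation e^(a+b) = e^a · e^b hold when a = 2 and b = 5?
Holds

Substituting a = 2, b = 5:

LHS = e^(2+5) = e^7 ≈ 1097
RHS = e^2 · e^5 = e^7 ≈ 1097

LHS = RHS, so the equation holds at this point.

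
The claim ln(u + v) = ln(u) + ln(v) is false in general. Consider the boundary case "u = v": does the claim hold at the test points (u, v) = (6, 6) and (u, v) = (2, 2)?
At (6, 6): LHS = ln(12) ≈ 2.485 ≠ RHS = 2·ln(6) ≈ 3.584
At (2, 2): LHS = ln(4) ≈ 1.386, RHS = 2·ln(2) ≈ 1.386 → equal

Answer: Only at (2, 2)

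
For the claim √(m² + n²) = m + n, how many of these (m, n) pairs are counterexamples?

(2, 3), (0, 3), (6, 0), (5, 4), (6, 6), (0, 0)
Testing each pair:
(2, 3): LHS = √(13) ≈ 3.606, RHS = 5 → counterexample
(0, 3): LHS = 3, RHS = 3 → satisfies claim
(6, 0): LHS = 6, RHS = 6 → satisfies claim
(5, 4): LHS = √(41) ≈ 6.403, RHS = 9 → counterexample
(6, 6): LHS = 6·√(2) ≈ 8.485, RHS = 12 → counterexample
(0, 0): LHS = 0, RHS = 0 → satisfies claim

That makes 3 counterexamples.

Answer: 3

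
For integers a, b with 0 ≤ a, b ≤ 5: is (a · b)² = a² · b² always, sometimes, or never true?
Always true

The identity holds for every pair in the range. For instance at (a, b) = (4, 4): both sides equal 256.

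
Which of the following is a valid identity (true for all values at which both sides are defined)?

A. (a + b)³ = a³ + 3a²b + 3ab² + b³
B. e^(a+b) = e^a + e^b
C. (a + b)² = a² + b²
A

A: holds — e.g. at (6, 7), both sides equal 2197.
B: fails at (5, 5) — LHS = e^10 ≈ 22026.5, RHS = 2·e^5 ≈ 296.8.
C: fails at (4, 5) — LHS = 81, RHS = 41.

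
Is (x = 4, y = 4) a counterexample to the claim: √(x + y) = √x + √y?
Substituting x = 4, y = 4:
LHS = √(4 + 4) = 2·√(2) ≈ 2.828
RHS = √4 + √4 = 4

Since LHS ≠ RHS, this pair disproves the claim.

Answer: Yes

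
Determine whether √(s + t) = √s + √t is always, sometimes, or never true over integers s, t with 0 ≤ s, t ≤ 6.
It holds at (s, t) = (1, 0) (both sides equal 1), but fails at (s, t) = (1, 5) (LHS = √(6) ≈ 2.449, RHS = 1 + √(5) ≈ 3.236).

Answer: Sometimes true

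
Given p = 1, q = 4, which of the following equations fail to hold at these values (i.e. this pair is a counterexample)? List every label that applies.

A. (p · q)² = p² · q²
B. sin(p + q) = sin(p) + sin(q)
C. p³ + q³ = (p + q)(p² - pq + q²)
B

Evaluating each claim at the given values:
A. LHS = 16, RHS = 16 → holds here (LHS = RHS)
B. LHS = sin(5) ≈ -0.9589, RHS = sin(4) + sin(1) ≈ 0.08467 → fails here (LHS ≠ RHS)
C. LHS = 65, RHS = 65 → holds here (LHS = RHS)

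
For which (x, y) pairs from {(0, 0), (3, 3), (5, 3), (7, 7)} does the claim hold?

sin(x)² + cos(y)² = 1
(0, 0), (3, 3), (7, 7)

Testing each pair:
(0, 0): LHS = 1, RHS = 1 → holds
(3, 3): LHS = sin(3)² + cos(3)² = 1, RHS = 1 → holds
(5, 3): LHS = sin(5)² + cos(3)² ≈ 1.9, RHS = 1 → fails
(7, 7): LHS = sin(7)² + cos(7)² = 1, RHS = 1 → holds

3 of 4 pairs satisfy the claim.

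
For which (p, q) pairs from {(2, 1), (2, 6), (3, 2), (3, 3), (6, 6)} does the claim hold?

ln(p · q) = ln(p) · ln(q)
Testing each pair:
(2, 1): LHS = ln(2) ≈ 0.6931, RHS = 0 → fails
(2, 6): LHS = ln(12) ≈ 2.485, RHS = ln(2)·ln(6) ≈ 1.242 → fails
(3, 2): LHS = ln(6) ≈ 1.792, RHS = ln(2)·ln(3) ≈ 0.7615 → fails
(3, 3): LHS = ln(9) ≈ 2.197, RHS = ln(3)² ≈ 1.207 → fails
(6, 6): LHS = ln(36) ≈ 3.584, RHS = ln(6)² ≈ 3.21 → fails

No pair satisfies the claim.

Answer: None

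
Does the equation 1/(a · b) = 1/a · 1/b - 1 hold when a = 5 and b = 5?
Substituting a = 5, b = 5:

LHS = 1/(5 · 5) = 1/25
RHS = 1/5 · 1/5 - 1 = -24/25

LHS ≠ RHS, so the equation does not hold at this point.

Answer: Fails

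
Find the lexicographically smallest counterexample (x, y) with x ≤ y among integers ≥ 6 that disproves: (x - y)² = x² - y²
(x, y) = (6, 7)

Substituting (6, 7) into the claim:
LHS = (6 - 7)² = 1
RHS = 6² - 7² = -13

Since LHS ≠ RHS, this pair disproves the claim, and no lexicographically smaller pair (x ≤ y, integers ≥ 6) does.

For instance (11, 12) is also a counterexample (LHS = 1, RHS = -23), but it's lexicographically larger.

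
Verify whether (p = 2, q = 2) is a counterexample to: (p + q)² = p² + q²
Yes

Substituting p = 2, q = 2:
LHS = (2 + 2)² = 16
RHS = 2² + 2² = 8

Since LHS ≠ RHS, this pair disproves the claim.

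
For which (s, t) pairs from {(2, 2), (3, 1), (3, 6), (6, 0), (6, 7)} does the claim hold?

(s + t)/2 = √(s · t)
Testing each pair:
(2, 2): LHS = 2, RHS = 2 → holds
(3, 1): LHS = 2, RHS = √(3) ≈ 1.732 → fails
(3, 6): LHS = 9/2, RHS = 3·√(2) ≈ 4.243 → fails
(6, 0): LHS = 3, RHS = 0 → fails
(6, 7): LHS = 13/2, RHS = √(42) ≈ 6.481 → fails

1 of 5 pairs satisfies the claim.

Answer: (2, 2)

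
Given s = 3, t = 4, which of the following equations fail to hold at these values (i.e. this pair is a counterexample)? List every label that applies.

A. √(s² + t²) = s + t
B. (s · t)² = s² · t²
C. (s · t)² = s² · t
Evaluating each claim at the given values:
A. LHS = 5, RHS = 7 → fails here (LHS ≠ RHS)
B. LHS = 144, RHS = 144 → holds here (LHS = RHS)
C. LHS = 144, RHS = 36 → fails here (LHS ≠ RHS)

Answer: A, C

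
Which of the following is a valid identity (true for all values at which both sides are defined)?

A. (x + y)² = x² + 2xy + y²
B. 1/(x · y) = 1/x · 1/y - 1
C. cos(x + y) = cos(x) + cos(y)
A: holds — e.g. at (5, 5), both sides equal 100.
B: fails at (1, 4) — LHS = 1/4, RHS = -3/4.
C: fails at (5, 5) — LHS = cos(10) ≈ -0.8391, RHS = 2·cos(5) ≈ 0.5673.

Answer: A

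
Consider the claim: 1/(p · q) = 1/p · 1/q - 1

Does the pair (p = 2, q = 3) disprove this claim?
Yes

Substituting p = 2, q = 3:
LHS = 1/(2 · 3) = 1/6
RHS = 1/2 · 1/3 - 1 = -5/6

Since LHS ≠ RHS, this pair disproves the claim.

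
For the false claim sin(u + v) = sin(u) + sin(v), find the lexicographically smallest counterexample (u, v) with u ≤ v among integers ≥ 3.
Substituting (3, 3) into the claim:
LHS = sin(3 + 3) = sin(6) ≈ -0.2794
RHS = sin(3) + sin(3) = 2·sin(3) ≈ 0.2822

Since LHS ≠ RHS, this pair disproves the claim, and no lexicographically smaller pair (u ≤ v, integers ≥ 3) does.

For instance (10, 10) is also a counterexample (LHS = sin(20) ≈ 0.9129, RHS = 2·sin(10) ≈ -1.088), but it's lexicographically larger.

Answer: (u, v) = (3, 3)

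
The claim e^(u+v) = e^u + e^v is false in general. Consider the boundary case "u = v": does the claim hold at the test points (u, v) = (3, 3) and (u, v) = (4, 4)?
At (3, 3): LHS = e^6 ≈ 403.4 ≠ RHS = 2·e^3 ≈ 40.17
At (4, 4): LHS = e^8 ≈ 2981 ≠ RHS = 2·e^4 ≈ 109.2

Answer: No, fails at both test points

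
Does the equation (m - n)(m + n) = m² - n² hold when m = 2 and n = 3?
Substituting m = 2, n = 3:

LHS = (2 - 3)(2 + 3) = -5
RHS = 2² - 3² = -5

LHS = RHS, so the equation holds at this point.

Answer: Holds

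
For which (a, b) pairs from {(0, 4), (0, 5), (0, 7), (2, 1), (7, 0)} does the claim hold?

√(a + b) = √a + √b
(0, 4), (0, 5), (0, 7), (7, 0)

Testing each pair:
(0, 4): LHS = 2, RHS = 2 → holds
(0, 5): LHS = √(5) ≈ 2.236, RHS = √(5) ≈ 2.236 → holds
(0, 7): LHS = √(7) ≈ 2.646, RHS = √(7) ≈ 2.646 → holds
(2, 1): LHS = √(3) ≈ 1.732, RHS = 1 + √(2) ≈ 2.414 → fails
(7, 0): LHS = √(7) ≈ 2.646, RHS = √(7) ≈ 2.646 → holds

4 of 5 pairs satisfy the claim.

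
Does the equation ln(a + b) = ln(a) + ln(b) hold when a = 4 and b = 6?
Fails

Substituting a = 4, b = 6:

LHS = ln(4 + 6) = ln(10) ≈ 2.303
RHS = ln(4) + ln(6) ≈ 3.178

LHS ≠ RHS, so the equation does not hold at this point.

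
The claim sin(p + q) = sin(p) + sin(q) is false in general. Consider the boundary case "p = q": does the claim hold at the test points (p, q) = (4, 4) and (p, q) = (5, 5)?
At (4, 4): LHS = sin(8) ≈ 0.9894 ≠ RHS = 2·sin(4) ≈ -1.514
At (5, 5): LHS = sin(10) ≈ -0.544 ≠ RHS = 2·sin(5) ≈ -1.918

Answer: No, fails at both test points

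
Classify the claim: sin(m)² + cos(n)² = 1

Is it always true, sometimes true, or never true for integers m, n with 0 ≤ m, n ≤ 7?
Sometimes true

It holds at (m, n) = (5, 5) (both sides equal 1), but fails at (m, n) = (3, 4) (LHS = sin(3)² + cos(4)² ≈ 0.4472, RHS = 1).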